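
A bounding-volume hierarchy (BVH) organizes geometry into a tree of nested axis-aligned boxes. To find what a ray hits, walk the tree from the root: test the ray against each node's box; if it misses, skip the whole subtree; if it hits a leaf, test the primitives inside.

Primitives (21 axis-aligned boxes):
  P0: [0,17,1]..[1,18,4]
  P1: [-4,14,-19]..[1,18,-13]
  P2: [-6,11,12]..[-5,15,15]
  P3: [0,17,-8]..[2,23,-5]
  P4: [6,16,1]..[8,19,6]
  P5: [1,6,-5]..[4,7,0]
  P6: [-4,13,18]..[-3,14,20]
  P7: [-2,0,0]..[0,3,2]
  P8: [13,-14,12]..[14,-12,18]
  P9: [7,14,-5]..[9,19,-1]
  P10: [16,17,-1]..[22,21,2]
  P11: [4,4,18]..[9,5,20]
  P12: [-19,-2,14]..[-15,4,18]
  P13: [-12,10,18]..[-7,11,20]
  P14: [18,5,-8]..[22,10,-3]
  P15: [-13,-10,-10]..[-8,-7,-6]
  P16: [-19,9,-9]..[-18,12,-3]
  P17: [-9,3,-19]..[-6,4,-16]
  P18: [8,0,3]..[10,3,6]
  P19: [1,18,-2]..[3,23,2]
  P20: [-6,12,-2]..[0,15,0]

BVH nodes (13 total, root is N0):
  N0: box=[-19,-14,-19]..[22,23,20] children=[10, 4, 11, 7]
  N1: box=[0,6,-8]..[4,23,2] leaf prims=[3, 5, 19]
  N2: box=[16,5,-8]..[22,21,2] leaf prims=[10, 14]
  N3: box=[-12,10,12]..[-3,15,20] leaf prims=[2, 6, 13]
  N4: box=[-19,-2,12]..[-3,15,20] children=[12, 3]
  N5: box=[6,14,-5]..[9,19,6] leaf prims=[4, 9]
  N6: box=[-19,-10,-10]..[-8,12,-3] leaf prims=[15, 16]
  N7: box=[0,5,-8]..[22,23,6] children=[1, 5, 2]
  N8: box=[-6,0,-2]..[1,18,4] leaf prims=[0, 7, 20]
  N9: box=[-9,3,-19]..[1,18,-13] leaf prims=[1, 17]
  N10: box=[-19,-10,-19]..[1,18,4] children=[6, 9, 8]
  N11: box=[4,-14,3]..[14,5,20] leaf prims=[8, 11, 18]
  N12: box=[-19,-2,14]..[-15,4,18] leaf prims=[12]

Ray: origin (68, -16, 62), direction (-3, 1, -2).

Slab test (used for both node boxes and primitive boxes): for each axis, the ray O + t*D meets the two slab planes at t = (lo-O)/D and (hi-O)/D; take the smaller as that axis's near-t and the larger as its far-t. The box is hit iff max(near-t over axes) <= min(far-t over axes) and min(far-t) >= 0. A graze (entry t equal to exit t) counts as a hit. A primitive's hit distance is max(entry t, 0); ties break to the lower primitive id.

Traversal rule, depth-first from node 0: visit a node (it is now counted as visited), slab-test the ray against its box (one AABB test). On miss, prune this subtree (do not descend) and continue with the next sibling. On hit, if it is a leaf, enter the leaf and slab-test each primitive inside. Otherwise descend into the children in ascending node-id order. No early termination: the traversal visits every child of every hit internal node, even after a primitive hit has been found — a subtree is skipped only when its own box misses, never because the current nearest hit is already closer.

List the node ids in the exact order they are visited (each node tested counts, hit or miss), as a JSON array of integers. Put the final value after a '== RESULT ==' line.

Walk:
N0 x:[46/3,29] y:[2,39] z:[21,81/2] -> hit [21,29], descend [4, 7, 10, 11]
  N4 x:[71/3,29] y:[14,31] z:[21,25] -> hit [71/3,25], descend [3, 12]
    N3 x:[71/3,80/3] y:[26,31] z:[21,25] -> miss, prune
    N12 x:[83/3,29] y:[14,20] z:[22,24] -> miss, prune
  N7 x:[46/3,68/3] y:[21,39] z:[28,35] -> miss, prune
  N10 x:[67/3,29] y:[6,34] z:[29,81/2] -> hit [29,29], descend [6, 8, 9]
    N6 x:[76/3,29] y:[6,28] z:[65/2,36] -> miss, prune
    N8 x:[67/3,74/3] y:[16,34] z:[29,32] -> miss, prune
    N9 x:[67/3,77/3] y:[19,34] z:[75/2,81/2] -> miss, prune
  N11 x:[18,64/3] y:[2,21] z:[21,59/2] -> hit [21,21] leaf, test {P8(miss), P11@t=21, P18(miss)}

order=[0, 4, 3, 12, 7, 10, 6, 8, 9, 11]  |boxes|=10  |leaves|=1  hit=P11

== RESULT ==
[0, 4, 3, 12, 7, 10, 6, 8, 9, 11]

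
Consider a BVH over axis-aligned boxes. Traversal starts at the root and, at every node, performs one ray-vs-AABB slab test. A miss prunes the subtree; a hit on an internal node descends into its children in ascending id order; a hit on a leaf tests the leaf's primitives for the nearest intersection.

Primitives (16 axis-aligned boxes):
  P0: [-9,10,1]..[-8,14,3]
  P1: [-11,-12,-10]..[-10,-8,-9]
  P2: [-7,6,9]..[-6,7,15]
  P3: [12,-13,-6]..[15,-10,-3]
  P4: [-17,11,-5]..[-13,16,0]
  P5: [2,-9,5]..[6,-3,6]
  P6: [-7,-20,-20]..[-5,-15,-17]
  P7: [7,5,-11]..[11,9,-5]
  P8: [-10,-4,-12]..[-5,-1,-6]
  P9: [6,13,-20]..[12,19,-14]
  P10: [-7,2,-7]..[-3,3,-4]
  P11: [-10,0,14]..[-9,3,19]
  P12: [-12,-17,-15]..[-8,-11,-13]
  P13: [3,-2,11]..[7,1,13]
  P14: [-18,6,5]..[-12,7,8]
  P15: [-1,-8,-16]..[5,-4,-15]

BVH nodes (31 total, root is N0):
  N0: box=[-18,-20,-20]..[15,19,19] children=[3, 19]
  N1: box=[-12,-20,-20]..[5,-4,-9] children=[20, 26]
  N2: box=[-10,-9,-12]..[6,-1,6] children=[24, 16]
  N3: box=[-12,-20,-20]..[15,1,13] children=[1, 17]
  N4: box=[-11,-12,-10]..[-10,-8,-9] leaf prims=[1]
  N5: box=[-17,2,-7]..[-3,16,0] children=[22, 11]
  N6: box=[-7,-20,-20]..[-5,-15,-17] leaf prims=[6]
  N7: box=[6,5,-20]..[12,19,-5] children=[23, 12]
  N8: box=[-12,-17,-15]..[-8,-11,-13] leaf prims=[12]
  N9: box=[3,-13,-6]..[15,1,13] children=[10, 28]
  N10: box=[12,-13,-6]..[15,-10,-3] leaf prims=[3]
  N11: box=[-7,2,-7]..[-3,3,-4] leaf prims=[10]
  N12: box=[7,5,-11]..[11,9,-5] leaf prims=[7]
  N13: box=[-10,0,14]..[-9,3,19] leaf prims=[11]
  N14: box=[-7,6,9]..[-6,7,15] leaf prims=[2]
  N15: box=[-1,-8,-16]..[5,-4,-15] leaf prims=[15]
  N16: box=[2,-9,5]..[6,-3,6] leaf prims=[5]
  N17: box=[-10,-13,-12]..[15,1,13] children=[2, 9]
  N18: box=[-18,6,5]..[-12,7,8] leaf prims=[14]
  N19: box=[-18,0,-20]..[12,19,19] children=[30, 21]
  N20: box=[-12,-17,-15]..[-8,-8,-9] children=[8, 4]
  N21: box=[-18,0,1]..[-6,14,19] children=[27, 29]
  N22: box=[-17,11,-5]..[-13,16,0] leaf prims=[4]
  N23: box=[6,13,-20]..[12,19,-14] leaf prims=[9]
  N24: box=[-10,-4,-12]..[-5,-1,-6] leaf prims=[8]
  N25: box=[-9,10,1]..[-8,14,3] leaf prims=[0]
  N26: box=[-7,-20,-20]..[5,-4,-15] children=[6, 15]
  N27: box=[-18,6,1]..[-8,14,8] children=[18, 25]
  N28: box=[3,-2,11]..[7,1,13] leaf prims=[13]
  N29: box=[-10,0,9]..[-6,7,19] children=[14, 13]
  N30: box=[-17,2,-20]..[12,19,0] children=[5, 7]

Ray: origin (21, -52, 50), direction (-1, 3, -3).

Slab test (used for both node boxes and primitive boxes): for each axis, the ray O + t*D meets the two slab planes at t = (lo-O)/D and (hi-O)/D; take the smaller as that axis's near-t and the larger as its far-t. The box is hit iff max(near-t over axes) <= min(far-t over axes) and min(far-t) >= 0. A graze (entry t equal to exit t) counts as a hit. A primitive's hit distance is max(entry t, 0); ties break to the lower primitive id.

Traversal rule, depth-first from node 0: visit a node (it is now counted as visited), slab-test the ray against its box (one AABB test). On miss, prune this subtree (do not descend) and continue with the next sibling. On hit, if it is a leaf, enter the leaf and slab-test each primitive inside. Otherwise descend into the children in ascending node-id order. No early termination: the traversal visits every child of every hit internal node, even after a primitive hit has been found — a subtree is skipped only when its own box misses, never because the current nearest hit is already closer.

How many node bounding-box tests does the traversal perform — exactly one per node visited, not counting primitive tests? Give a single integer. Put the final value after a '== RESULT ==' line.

Walk:
N0 x:[6,39] y:[32/3,71/3] z:[31/3,70/3] -> hit [32/3,70/3], descend [3, 19]
  N3 x:[6,33] y:[32/3,53/3] z:[37/3,70/3] -> hit [37/3,53/3], descend [1, 17]
    N1 x:[16,33] y:[32/3,16] z:[59/3,70/3] -> miss, prune
    N17 x:[6,31] y:[13,53/3] z:[37/3,62/3] -> hit [13,53/3], descend [2, 9]
      N2 x:[15,31] y:[43/3,17] z:[44/3,62/3] -> hit [15,17], descend [16, 24]
        N16 x:[15,19] y:[43/3,49/3] z:[44/3,15] -> hit [15,15] leaf, test {P5@t=15}
        N24 x:[26,31] y:[16,17] z:[56/3,62/3] -> miss, prune
      N9 x:[6,18] y:[13,53/3] z:[37/3,56/3] -> hit [13,53/3], descend [10, 28]
        N10 x:[6,9] y:[13,14] z:[53/3,56/3] -> miss, prune
        N28 x:[14,18] y:[50/3,53/3] z:[37/3,13] -> miss, prune
  N19 x:[9,39] y:[52/3,71/3] z:[31/3,70/3] -> hit [52/3,70/3], descend [21, 30]
    N21 x:[27,39] y:[52/3,22] z:[31/3,49/3] -> miss, prune
    N30 x:[9,38] y:[18,71/3] z:[50/3,70/3] -> hit [18,70/3], descend [5, 7]
      N5 x:[24,38] y:[18,68/3] z:[50/3,19] -> miss, prune
      N7 x:[9,15] y:[19,71/3] z:[55/3,70/3] -> miss, prune

Visited [0, 3, 1, 17, 2, 16, 24, 9, 10, 28, 19, 21, 30, 5, 7]. Tests: 15 box, 1 leaf. Nearest: P5.

== RESULT ==
15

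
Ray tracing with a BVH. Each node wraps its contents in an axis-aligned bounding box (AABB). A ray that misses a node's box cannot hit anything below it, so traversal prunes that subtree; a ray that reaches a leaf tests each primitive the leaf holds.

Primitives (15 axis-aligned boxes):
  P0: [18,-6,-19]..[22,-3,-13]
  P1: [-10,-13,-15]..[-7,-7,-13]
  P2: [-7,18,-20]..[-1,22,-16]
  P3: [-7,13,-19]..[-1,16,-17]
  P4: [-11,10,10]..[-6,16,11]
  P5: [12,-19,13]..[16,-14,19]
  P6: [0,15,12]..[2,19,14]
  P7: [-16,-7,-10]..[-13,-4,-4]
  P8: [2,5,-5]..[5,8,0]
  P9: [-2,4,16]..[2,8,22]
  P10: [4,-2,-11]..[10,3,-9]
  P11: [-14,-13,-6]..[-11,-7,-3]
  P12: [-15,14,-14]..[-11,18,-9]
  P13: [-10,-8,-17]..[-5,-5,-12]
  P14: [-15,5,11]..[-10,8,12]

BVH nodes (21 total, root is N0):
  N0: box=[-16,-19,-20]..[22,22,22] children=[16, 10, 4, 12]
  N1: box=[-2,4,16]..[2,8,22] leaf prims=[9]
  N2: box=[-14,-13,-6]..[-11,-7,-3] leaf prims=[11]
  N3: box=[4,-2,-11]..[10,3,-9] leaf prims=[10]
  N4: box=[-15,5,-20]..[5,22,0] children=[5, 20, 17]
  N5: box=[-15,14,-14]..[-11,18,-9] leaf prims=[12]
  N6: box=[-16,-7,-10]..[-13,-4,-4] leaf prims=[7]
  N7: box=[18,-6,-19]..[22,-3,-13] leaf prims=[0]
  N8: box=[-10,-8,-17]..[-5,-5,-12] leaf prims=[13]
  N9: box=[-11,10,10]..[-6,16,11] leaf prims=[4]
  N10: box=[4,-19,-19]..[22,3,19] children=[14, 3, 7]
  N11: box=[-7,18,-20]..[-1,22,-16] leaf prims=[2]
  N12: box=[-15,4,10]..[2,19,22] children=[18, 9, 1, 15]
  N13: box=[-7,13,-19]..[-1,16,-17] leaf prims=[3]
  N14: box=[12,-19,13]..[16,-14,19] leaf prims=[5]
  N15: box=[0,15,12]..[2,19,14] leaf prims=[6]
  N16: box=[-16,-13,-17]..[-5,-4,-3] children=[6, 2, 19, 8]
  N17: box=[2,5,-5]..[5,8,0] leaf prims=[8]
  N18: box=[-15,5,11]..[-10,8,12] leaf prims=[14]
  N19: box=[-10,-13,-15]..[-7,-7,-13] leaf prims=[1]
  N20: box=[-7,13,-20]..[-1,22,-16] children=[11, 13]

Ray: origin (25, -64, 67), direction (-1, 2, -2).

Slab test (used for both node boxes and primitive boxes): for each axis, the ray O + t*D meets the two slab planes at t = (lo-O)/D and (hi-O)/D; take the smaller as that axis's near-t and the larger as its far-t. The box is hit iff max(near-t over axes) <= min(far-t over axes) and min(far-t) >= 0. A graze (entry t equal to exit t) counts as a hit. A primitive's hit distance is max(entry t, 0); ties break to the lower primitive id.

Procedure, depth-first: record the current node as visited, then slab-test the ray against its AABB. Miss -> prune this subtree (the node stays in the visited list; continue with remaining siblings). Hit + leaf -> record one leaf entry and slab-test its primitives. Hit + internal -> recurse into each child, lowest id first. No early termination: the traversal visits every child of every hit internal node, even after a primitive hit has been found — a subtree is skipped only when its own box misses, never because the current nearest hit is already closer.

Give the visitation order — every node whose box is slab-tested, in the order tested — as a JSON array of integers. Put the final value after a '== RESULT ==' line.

Trace the traversal:
N0 x:[3,41] y:[45/2,43] z:[45/2,87/2] -> hit [45/2,41], descend [4, 10, 12, 16]
  N4 x:[20,40] y:[69/2,43] z:[67/2,87/2] -> hit [69/2,40], descend [5, 17, 20]
    N5 x:[36,40] y:[39,41] z:[38,81/2] -> hit [39,40] leaf, test {P12@t=39}
    N17 x:[20,23] y:[69/2,36] z:[67/2,36] -> miss, prune
    N20 x:[26,32] y:[77/2,43] z:[83/2,87/2] -> miss, prune
  N10 x:[3,21] y:[45/2,67/2] z:[24,43] -> miss, prune
  N12 x:[23,40] y:[34,83/2] z:[45/2,57/2] -> miss, prune
  N16 x:[30,41] y:[51/2,30] z:[35,42] -> miss, prune

Summary -> nodes [0, 4, 5, 17, 20, 10, 12, 16]; box-tests=8; leaf-entries=1; first=P12

== RESULT ==
[0, 4, 5, 17, 20, 10, 12, 16]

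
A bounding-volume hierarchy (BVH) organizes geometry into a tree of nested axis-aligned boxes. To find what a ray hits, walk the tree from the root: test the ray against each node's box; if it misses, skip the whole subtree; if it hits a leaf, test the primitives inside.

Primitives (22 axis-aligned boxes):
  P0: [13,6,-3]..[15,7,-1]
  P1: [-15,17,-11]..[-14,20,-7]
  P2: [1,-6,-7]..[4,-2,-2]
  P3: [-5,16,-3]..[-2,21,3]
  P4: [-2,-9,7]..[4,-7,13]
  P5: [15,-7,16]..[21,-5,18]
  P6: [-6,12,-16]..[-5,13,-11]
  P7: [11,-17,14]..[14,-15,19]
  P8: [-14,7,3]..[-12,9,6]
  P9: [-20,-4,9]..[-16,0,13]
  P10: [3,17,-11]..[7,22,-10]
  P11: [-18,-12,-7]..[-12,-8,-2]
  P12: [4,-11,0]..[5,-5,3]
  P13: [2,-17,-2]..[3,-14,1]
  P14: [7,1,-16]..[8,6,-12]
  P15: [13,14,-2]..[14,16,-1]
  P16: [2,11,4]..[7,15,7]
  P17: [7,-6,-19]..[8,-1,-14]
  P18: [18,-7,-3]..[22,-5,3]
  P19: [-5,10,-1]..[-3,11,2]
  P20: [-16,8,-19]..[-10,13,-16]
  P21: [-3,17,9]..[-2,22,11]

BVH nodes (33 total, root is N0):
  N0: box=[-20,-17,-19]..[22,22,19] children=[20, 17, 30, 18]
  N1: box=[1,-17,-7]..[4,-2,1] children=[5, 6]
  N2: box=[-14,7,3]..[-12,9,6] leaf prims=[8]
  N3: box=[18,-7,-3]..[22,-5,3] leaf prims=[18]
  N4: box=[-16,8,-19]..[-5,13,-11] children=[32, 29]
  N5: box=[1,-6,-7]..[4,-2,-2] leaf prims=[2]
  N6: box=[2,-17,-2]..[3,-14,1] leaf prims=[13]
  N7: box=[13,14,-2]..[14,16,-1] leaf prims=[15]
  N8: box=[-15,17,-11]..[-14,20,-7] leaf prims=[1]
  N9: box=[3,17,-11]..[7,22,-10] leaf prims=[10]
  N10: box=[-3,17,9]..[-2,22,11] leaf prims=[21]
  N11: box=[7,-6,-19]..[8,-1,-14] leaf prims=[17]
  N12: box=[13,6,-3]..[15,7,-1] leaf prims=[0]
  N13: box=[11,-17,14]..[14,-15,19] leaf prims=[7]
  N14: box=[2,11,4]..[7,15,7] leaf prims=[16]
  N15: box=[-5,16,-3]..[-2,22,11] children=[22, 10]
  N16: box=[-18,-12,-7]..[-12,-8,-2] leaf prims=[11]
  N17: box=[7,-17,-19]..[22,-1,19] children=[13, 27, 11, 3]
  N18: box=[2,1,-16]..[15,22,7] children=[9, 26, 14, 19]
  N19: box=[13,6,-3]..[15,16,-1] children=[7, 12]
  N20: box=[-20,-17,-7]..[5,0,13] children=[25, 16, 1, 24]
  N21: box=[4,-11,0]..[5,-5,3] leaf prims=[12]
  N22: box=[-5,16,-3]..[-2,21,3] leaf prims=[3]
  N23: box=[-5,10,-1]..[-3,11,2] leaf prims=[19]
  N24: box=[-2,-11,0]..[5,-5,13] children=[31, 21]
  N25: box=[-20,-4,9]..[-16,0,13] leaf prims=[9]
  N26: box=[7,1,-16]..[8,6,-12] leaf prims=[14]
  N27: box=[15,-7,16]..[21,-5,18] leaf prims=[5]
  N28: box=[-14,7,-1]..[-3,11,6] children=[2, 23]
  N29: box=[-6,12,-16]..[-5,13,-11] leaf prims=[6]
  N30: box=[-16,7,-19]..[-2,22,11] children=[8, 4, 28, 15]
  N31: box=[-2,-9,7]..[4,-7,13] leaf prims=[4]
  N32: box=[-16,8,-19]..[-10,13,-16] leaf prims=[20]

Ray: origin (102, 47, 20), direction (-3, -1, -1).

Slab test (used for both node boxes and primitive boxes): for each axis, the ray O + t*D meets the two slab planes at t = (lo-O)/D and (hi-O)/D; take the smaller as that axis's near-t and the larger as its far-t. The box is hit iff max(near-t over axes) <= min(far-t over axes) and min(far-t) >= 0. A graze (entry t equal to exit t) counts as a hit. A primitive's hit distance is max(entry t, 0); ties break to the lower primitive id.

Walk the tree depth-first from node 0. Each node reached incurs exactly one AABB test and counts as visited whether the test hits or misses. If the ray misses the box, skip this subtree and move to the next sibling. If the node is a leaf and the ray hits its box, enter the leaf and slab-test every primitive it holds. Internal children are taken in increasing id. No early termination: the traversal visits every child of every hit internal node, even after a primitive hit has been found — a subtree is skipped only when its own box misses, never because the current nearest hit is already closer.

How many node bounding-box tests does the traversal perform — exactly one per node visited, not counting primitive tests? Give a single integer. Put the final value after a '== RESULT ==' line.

Trace the traversal:
N0 x:[80/3,122/3] y:[25,64] z:[1,39] -> hit [80/3,39], descend [17, 18, 20, 30]
  N17 x:[80/3,95/3] y:[48,64] z:[1,39] -> miss, prune
  N18 x:[29,100/3] y:[25,46] z:[13,36] -> hit [29,100/3], descend [9, 14, 19, 26]
    N9 x:[95/3,33] y:[25,30] z:[30,31] -> miss, prune
    N14 x:[95/3,100/3] y:[32,36] z:[13,16] -> miss, prune
    N19 x:[29,89/3] y:[31,41] z:[21,23] -> miss, prune
    N26 x:[94/3,95/3] y:[41,46] z:[32,36] -> miss, prune
  N20 x:[97/3,122/3] y:[47,64] z:[7,27] -> miss, prune
  N30 x:[104/3,118/3] y:[25,40] z:[9,39] -> hit [104/3,39], descend [4, 8, 15, 28]
    N4 x:[107/3,118/3] y:[34,39] z:[31,39] -> hit [107/3,39], descend [29, 32]
      N29 x:[107/3,36] y:[34,35] z:[31,36] -> miss, prune
      N32 x:[112/3,118/3] y:[34,39] z:[36,39] -> hit [112/3,39] leaf, test {P20@t=112/3}
    N8 x:[116/3,39] y:[27,30] z:[27,31] -> miss, prune
    N15 x:[104/3,107/3] y:[25,31] z:[9,23] -> miss, prune
    N28 x:[35,116/3] y:[36,40] z:[14,21] -> miss, prune

Visited [0, 17, 18, 9, 14, 19, 26, 20, 30, 4, 29, 32, 8, 15, 28]. Tests: 15 box, 1 leaf. Nearest: P20.

== RESULT ==
15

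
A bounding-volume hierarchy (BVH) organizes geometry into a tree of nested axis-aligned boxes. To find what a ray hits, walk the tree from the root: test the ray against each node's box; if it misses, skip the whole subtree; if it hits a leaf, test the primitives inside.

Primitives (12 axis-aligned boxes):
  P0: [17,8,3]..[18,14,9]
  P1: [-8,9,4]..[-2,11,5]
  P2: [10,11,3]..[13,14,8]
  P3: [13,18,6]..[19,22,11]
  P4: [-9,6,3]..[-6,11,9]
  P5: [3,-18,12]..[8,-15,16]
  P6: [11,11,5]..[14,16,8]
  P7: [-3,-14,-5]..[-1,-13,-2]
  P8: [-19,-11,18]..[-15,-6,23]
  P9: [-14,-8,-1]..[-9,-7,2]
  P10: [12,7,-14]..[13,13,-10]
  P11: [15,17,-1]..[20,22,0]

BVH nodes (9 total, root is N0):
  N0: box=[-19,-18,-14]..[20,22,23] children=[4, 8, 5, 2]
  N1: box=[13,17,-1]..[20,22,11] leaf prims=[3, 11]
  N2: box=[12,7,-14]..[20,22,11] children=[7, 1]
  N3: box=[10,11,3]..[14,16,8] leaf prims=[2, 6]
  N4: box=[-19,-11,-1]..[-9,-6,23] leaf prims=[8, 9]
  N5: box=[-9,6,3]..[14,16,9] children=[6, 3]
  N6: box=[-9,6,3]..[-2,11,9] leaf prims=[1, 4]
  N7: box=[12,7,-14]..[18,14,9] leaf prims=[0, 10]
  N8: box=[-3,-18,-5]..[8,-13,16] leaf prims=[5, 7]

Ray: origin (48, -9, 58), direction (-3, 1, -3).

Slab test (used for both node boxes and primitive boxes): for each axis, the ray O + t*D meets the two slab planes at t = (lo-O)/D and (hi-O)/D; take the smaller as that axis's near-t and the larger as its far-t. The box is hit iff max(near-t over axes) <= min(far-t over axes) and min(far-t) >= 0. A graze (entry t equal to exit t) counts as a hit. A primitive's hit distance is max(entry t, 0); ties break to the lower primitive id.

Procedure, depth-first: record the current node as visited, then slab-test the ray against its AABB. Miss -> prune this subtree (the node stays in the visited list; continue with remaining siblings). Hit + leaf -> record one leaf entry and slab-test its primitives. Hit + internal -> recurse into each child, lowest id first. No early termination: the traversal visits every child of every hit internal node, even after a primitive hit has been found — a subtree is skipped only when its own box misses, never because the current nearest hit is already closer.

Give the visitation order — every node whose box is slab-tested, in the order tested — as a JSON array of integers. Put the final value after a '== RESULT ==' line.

Trace the traversal:
N0 x:[28/3,67/3] y:[-9,31] z:[35/3,24] -> hit [35/3,67/3], descend [2, 4, 5, 8]
  N2 x:[28/3,12] y:[16,31] z:[47/3,24] -> miss, prune
  N4 x:[19,67/3] y:[-2,3] z:[35/3,59/3] -> miss, prune
  N5 x:[34/3,19] y:[15,25] z:[49/3,55/3] -> hit [49/3,55/3], descend [3, 6]
    N3 x:[34/3,38/3] y:[20,25] z:[50/3,55/3] -> miss, prune
    N6 x:[50/3,19] y:[15,20] z:[49/3,55/3] -> hit [50/3,55/3] leaf, test {P1@t=18, P4@t=18}
  N8 x:[40/3,17] y:[-9,-4] z:[14,21] -> miss, prune

Visited [0, 2, 4, 5, 3, 6, 8]. Tests: 7 box, 1 leaf. Nearest: P1.

== RESULT ==
[0, 2, 4, 5, 3, 6, 8]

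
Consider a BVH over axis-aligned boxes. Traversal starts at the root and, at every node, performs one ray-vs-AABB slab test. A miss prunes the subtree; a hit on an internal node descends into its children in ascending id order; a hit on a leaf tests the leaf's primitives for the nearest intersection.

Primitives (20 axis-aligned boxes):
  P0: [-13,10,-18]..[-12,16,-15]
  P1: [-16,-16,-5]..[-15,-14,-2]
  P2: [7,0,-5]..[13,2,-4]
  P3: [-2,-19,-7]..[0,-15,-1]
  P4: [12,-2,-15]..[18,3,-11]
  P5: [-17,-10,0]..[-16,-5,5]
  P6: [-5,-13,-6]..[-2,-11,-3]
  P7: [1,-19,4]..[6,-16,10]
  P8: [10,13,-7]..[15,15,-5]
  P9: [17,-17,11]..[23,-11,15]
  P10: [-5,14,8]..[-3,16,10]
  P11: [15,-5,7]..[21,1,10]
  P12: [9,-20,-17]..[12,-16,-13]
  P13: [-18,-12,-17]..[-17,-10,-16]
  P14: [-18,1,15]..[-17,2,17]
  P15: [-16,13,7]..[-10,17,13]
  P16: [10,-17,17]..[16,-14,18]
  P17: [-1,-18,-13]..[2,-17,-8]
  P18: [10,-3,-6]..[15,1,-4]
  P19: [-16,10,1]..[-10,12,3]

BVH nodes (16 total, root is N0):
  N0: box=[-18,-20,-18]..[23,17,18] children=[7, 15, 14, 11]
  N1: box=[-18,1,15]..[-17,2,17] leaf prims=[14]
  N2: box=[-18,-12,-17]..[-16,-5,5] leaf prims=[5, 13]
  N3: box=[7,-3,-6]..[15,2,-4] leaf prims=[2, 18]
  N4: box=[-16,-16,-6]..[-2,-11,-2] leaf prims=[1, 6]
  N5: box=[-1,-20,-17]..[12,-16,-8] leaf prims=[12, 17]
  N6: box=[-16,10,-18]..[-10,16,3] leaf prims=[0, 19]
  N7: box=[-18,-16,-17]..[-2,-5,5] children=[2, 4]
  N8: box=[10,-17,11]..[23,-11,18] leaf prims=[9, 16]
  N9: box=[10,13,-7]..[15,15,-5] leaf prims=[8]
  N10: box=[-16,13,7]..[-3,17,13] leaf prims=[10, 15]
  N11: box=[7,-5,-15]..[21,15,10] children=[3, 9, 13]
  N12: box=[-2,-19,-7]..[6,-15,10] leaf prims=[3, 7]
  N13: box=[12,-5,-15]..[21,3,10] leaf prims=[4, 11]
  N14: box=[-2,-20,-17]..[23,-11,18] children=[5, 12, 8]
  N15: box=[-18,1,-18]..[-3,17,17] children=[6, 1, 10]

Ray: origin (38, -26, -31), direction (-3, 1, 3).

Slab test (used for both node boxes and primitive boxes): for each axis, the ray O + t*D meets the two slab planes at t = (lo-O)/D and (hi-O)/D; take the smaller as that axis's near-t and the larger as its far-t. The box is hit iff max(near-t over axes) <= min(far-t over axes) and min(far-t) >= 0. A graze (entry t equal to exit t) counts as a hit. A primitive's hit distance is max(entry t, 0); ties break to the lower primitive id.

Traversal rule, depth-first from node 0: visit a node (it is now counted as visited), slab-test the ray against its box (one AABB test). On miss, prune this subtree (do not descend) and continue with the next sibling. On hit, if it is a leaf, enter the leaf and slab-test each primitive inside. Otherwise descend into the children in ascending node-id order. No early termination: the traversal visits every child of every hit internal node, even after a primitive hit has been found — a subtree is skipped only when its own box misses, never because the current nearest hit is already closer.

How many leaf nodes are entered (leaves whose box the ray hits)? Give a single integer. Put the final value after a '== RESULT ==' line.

Walk:
N0 x:[5,56/3] y:[6,43] z:[13/3,49/3] -> hit [6,49/3], descend [7, 11, 14, 15]
  N7 x:[40/3,56/3] y:[10,21] z:[14/3,12] -> miss, prune
  N11 x:[17/3,31/3] y:[21,41] z:[16/3,41/3] -> miss, prune
  N14 x:[5,40/3] y:[6,15] z:[14/3,49/3] -> hit [6,40/3], descend [5, 8, 12]
    N5 x:[26/3,13] y:[6,10] z:[14/3,23/3] -> miss, prune
    N8 x:[5,28/3] y:[9,15] z:[14,49/3] -> miss, prune
    N12 x:[32/3,40/3] y:[7,11] z:[8,41/3] -> hit [32/3,11] leaf, test {P3(miss), P7(miss)}
  N15 x:[41/3,56/3] y:[27,43] z:[13/3,16] -> miss, prune

Visited [0, 7, 11, 14, 5, 8, 12, 15]. Tests: 8 box, 1 leaf. Nearest: miss.

== RESULT ==
1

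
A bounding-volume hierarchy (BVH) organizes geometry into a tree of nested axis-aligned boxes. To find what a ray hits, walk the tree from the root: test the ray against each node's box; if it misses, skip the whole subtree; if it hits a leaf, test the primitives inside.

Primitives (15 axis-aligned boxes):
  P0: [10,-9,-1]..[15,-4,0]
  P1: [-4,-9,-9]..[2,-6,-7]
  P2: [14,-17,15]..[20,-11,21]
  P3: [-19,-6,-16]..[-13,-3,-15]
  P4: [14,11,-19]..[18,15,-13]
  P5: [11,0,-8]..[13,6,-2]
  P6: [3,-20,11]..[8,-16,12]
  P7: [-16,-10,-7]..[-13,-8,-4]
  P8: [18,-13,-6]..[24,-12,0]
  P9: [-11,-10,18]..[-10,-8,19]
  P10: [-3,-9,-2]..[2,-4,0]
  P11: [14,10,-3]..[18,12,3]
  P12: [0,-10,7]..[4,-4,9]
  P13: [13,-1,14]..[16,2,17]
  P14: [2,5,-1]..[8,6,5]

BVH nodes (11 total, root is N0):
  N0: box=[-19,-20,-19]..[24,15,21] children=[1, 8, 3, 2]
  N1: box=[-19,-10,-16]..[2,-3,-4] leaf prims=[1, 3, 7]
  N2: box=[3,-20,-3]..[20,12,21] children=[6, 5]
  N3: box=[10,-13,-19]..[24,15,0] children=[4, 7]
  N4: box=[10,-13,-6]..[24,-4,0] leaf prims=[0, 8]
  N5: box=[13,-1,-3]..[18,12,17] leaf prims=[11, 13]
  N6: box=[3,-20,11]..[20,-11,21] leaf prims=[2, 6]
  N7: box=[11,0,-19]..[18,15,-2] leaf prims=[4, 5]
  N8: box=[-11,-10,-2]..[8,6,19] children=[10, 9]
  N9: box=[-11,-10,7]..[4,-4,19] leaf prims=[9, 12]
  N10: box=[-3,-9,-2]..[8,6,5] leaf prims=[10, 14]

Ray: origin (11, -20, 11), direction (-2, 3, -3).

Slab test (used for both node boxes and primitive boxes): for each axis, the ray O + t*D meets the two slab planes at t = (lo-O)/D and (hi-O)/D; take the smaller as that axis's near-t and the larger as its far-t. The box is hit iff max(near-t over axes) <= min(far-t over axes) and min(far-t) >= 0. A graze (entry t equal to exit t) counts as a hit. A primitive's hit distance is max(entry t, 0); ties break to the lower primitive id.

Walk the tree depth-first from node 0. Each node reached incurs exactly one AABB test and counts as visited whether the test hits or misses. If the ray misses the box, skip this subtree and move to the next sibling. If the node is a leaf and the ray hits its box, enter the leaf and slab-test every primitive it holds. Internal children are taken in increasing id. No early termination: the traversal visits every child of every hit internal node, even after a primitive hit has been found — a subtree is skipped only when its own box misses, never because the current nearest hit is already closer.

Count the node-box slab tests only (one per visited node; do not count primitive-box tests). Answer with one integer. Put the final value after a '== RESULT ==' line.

Trace the traversal:
N0 x:[-13/2,15] y:[0,35/3] z:[-10/3,10] -> hit [0,10], descend [1, 2, 3, 8]
  N1 x:[9/2,15] y:[10/3,17/3] z:[5,9] -> hit [5,17/3] leaf, test {P1(miss), P3(miss), P7(miss)}
  N2 x:[-9/2,4] y:[0,32/3] z:[-10/3,14/3] -> hit [0,4], descend [5, 6]
    N5 x:[-7/2,-1] y:[19/3,32/3] z:[-2,14/3] -> miss, prune
    N6 x:[-9/2,4] y:[0,3] z:[-10/3,0] -> hit [0,0] leaf, test {P2(miss), P6(miss)}
  N3 x:[-13/2,1/2] y:[7/3,35/3] z:[11/3,10] -> miss, prune
  N8 x:[3/2,11] y:[10/3,26/3] z:[-8/3,13/3] -> hit [10/3,13/3], descend [9, 10]
    N9 x:[7/2,11] y:[10/3,16/3] z:[-8/3,4/3] -> miss, prune
    N10 x:[3/2,7] y:[11/3,26/3] z:[2,13/3] -> hit [11/3,13/3] leaf, test {P10(miss), P14(miss)}

Summary -> nodes [0, 1, 2, 5, 6, 3, 8, 9, 10]; box-tests=9; leaf-entries=3; first=miss

== RESULT ==
9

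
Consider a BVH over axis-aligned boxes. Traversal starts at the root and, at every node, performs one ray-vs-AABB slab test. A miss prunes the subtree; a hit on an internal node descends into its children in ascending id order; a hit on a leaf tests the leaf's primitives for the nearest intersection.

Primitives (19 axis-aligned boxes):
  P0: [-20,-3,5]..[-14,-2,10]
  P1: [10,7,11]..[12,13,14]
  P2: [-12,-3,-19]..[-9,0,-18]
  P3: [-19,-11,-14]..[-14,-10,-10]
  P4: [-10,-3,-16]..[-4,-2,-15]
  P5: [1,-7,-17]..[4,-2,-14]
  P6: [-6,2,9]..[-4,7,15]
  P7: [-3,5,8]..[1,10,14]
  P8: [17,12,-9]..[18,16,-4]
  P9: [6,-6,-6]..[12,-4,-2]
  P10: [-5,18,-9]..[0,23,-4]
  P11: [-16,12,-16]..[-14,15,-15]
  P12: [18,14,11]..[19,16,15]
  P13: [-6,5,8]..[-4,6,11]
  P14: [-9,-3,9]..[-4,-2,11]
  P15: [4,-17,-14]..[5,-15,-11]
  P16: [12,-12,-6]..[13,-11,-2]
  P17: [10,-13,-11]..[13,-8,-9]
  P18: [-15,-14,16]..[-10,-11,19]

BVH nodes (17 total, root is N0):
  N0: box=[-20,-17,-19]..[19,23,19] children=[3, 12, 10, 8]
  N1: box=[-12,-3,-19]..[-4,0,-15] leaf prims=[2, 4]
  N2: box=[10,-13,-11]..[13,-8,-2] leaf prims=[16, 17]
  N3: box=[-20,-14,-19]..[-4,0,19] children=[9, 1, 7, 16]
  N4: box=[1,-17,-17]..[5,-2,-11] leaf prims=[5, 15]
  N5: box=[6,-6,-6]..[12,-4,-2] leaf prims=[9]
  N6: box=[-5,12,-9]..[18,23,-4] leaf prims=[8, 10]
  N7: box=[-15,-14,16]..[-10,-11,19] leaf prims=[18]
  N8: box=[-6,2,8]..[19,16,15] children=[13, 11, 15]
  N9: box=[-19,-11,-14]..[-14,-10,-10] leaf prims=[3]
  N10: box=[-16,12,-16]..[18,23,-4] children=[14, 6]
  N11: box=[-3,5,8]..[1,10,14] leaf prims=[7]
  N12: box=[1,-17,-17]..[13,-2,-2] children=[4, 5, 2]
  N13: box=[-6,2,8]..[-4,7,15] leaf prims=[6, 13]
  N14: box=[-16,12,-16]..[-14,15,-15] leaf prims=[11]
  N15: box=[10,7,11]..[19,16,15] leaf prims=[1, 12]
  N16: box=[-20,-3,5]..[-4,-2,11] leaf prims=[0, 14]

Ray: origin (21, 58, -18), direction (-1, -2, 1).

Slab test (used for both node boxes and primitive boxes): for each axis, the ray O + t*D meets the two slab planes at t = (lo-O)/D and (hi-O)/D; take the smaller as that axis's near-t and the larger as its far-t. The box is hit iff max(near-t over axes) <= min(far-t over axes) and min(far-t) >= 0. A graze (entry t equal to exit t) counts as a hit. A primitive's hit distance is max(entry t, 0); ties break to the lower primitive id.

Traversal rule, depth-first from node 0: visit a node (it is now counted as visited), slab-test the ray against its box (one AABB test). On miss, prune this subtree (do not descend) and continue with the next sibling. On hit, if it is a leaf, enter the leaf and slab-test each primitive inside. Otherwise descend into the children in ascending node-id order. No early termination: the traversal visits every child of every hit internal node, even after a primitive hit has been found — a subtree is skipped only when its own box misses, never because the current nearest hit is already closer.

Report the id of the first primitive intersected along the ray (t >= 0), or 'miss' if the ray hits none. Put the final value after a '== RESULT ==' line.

Trace the traversal:
N0 x:[2,41] y:[35/2,75/2] z:[-1,37] -> hit [35/2,37], descend [3, 8, 10, 12]
  N3 x:[25,41] y:[29,36] z:[-1,37] -> hit [29,36], descend [1, 7, 9, 16]
    N1 x:[25,33] y:[29,61/2] z:[-1,3] -> miss, prune
    N7 x:[31,36] y:[69/2,36] z:[34,37] -> hit [69/2,36] leaf, test {P18@t=69/2}
    N9 x:[35,40] y:[34,69/2] z:[4,8] -> miss, prune
    N16 x:[25,41] y:[30,61/2] z:[23,29] -> miss, prune
  N8 x:[2,27] y:[21,28] z:[26,33] -> hit [26,27], descend [11, 13, 15]
    N11 x:[20,24] y:[24,53/2] z:[26,32] -> miss, prune
    N13 x:[25,27] y:[51/2,28] z:[26,33] -> hit [26,27] leaf, test {P6@t=27, P13@t=26}
    N15 x:[2,11] y:[21,51/2] z:[29,33] -> miss, prune
  N10 x:[3,37] y:[35/2,23] z:[2,14] -> miss, prune
  N12 x:[8,20] y:[30,75/2] z:[1,16] -> miss, prune

Visited [0, 3, 1, 7, 9, 16, 8, 11, 13, 15, 10, 12]. Tests: 12 box, 2 leaf. Nearest: P13.

== RESULT ==
13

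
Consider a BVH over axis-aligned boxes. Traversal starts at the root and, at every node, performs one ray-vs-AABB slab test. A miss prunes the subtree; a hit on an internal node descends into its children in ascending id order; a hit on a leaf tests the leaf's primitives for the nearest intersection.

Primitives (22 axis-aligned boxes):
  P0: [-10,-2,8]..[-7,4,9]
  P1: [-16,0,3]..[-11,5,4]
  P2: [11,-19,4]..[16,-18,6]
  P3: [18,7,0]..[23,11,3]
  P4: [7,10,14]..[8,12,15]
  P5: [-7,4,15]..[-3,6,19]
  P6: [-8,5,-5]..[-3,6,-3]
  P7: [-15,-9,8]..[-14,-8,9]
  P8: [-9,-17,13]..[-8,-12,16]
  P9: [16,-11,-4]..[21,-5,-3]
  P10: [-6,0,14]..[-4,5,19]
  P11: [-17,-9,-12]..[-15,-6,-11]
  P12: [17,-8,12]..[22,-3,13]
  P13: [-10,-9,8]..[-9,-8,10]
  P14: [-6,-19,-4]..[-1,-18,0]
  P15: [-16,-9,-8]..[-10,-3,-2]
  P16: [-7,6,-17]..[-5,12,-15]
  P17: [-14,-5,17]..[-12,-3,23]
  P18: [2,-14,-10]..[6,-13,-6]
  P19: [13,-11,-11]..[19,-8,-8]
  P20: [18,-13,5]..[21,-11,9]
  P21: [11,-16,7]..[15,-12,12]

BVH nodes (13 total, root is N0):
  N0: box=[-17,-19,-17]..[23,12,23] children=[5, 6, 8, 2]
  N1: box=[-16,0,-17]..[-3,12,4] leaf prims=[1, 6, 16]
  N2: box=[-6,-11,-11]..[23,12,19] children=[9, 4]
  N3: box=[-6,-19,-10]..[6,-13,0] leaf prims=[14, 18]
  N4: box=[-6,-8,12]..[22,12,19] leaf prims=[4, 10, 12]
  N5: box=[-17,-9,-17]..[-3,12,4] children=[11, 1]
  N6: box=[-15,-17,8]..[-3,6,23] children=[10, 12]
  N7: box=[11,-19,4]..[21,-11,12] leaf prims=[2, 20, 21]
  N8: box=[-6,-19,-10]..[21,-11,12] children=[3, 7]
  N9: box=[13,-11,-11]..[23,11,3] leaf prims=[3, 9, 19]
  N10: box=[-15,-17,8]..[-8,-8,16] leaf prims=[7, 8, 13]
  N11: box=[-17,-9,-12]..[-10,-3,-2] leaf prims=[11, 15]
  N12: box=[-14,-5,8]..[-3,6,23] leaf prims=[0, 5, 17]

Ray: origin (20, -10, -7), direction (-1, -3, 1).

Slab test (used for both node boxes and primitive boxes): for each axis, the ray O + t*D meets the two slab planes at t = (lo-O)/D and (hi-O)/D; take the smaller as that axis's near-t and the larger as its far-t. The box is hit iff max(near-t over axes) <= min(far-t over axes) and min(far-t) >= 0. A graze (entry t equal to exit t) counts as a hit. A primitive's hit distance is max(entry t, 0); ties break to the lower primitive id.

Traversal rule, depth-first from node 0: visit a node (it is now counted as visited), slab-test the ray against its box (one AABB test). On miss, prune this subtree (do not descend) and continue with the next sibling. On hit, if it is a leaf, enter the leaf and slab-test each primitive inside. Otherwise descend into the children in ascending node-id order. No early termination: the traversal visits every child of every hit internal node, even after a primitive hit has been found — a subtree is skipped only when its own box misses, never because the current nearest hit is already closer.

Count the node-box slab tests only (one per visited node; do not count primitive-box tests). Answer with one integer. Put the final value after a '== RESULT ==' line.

Traverse from the root:
N0 x:[-3,37] y:[-22/3,3] z:[-10,30] -> hit [-3,3], descend [2, 5, 6, 8]
  N2 x:[-3,26] y:[-22/3,1/3] z:[-4,26] -> hit [-3,1/3], descend [4, 9]
    N4 x:[-2,26] y:[-22/3,-2/3] z:[19,26] -> miss, prune
    N9 x:[-3,7] y:[-7,1/3] z:[-4,10] -> hit [-3,1/3] leaf, test {P3(miss), P9(miss), P19(miss)}
  N5 x:[23,37] y:[-22/3,-1/3] z:[-10,11] -> miss, prune
  N6 x:[23,35] y:[-16/3,7/3] z:[15,30] -> miss, prune
  N8 x:[-1,26] y:[1/3,3] z:[-3,19] -> hit [1/3,3], descend [3, 7]
    N3 x:[14,26] y:[1,3] z:[-3,7] -> miss, prune
    N7 x:[-1,9] y:[1/3,3] z:[11,19] -> miss, prune

Summary -> nodes [0, 2, 4, 9, 5, 6, 8, 3, 7]; box-tests=9; leaf-entries=1; first=miss

== RESULT ==
9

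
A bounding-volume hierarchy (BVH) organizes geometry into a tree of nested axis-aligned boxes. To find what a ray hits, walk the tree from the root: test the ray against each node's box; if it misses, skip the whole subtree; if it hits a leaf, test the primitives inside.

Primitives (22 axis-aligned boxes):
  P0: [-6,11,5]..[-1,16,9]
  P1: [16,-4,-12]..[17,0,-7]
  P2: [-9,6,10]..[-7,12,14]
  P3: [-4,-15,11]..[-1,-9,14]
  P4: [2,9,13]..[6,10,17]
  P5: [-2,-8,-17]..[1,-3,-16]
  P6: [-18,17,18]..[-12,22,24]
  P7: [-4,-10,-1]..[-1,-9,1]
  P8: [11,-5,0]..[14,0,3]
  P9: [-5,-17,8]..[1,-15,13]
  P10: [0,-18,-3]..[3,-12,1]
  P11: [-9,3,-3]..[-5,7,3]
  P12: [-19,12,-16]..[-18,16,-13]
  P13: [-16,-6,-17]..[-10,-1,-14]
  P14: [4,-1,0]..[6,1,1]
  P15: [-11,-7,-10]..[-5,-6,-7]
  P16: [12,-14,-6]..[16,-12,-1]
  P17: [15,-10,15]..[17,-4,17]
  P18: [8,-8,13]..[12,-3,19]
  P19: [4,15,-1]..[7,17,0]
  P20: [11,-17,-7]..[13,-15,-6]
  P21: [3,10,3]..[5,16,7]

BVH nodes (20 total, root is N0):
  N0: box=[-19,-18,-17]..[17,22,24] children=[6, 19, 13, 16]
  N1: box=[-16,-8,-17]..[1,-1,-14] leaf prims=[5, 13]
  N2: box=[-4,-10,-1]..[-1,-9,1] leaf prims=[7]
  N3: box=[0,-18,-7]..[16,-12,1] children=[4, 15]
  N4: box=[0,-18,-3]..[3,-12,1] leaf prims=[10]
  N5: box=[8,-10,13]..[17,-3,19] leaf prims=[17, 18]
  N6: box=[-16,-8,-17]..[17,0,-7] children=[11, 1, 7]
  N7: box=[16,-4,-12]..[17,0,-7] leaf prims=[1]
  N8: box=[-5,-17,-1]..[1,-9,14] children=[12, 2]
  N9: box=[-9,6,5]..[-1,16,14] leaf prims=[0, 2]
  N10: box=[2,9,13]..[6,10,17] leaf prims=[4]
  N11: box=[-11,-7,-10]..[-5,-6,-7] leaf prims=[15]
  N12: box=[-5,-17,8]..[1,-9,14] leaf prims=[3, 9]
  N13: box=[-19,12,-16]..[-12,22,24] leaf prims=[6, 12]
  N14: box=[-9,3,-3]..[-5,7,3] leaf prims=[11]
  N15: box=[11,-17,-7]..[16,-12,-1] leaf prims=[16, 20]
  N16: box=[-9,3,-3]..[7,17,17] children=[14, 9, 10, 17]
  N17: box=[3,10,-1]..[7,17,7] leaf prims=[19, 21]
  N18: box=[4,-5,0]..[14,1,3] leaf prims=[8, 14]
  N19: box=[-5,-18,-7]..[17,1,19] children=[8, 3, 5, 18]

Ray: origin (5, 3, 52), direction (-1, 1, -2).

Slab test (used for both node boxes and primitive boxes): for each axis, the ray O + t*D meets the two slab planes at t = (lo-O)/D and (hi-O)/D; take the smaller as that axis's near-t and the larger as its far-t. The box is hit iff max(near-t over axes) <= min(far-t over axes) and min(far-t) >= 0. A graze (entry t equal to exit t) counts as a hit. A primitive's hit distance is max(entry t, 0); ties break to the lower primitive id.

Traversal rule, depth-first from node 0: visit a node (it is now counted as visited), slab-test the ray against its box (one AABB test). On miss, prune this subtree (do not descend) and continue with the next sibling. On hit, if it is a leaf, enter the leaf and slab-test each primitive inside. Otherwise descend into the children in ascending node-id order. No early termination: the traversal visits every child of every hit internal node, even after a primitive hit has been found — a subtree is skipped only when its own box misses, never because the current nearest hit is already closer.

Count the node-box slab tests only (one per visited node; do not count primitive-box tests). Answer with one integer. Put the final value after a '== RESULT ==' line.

Trace the traversal:
N0 x:[-12,24] y:[-21,19] z:[14,69/2] -> hit [14,19], descend [6, 13, 16, 19]
  N6 x:[-12,21] y:[-11,-3] z:[59/2,69/2] -> miss, prune
  N13 x:[17,24] y:[9,19] z:[14,34] -> hit [17,19] leaf, test {P6@t=17, P12(miss)}
  N16 x:[-2,14] y:[0,14] z:[35/2,55/2] -> miss, prune
  N19 x:[-12,10] y:[-21,-2] z:[33/2,59/2] -> miss, prune

Summary -> nodes [0, 6, 13, 16, 19]; box-tests=5; leaf-entries=1; first=P6

== RESULT ==
5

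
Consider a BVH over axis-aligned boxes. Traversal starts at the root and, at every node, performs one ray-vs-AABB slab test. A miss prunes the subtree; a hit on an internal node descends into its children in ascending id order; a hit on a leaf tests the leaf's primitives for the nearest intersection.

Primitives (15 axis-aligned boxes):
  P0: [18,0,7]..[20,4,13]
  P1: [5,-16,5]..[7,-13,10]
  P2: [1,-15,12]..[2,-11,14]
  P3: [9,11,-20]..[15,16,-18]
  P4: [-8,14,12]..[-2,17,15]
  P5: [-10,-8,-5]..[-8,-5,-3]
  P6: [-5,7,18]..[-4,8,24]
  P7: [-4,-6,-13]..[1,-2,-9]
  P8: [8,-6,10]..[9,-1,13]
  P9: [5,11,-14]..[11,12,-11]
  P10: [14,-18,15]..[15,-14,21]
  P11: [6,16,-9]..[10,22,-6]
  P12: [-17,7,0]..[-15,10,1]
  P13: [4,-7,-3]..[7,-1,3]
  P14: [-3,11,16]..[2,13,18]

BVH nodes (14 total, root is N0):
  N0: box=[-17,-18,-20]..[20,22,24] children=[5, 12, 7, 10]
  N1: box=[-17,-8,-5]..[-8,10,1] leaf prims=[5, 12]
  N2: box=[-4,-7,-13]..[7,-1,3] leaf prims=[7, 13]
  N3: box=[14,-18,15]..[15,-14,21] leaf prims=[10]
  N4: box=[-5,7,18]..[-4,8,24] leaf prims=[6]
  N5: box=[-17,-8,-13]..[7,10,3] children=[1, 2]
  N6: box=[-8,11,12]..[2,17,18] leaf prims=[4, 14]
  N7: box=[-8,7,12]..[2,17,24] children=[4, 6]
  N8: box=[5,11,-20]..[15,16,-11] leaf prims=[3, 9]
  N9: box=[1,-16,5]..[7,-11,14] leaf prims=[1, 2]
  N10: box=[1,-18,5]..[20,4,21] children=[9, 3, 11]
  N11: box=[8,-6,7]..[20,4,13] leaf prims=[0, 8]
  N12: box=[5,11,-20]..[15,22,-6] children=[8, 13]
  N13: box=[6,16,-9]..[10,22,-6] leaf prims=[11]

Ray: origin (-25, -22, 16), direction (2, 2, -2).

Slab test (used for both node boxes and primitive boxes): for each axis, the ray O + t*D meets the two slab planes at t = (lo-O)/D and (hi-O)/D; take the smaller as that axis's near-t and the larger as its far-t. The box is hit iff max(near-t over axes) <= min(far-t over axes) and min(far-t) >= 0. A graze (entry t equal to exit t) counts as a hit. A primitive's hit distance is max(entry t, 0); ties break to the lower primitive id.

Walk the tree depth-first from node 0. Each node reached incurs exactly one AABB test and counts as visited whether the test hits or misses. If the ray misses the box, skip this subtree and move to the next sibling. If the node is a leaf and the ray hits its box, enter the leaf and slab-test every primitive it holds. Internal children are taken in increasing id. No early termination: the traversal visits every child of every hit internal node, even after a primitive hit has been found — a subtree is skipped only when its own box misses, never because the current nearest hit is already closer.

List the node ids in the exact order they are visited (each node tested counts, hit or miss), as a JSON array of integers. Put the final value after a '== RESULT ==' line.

Traverse from the root:
N0 x:[4,45/2] y:[2,22] z:[-4,18] -> hit [4,18], descend [5, 7, 10, 12]
  N5 x:[4,16] y:[7,16] z:[13/2,29/2] -> hit [7,29/2], descend [1, 2]
    N1 x:[4,17/2] y:[7,16] z:[15/2,21/2] -> hit [15/2,17/2] leaf, test {P5(miss), P12(miss)}
    N2 x:[21/2,16] y:[15/2,21/2] z:[13/2,29/2] -> hit [21/2,21/2] leaf, test {P7(miss), P13(miss)}
  N7 x:[17/2,27/2] y:[29/2,39/2] z:[-4,2] -> miss, prune
  N10 x:[13,45/2] y:[2,13] z:[-5/2,11/2] -> miss, prune
  N12 x:[15,20] y:[33/2,22] z:[11,18] -> hit [33/2,18], descend [8, 13]
    N8 x:[15,20] y:[33/2,19] z:[27/2,18] -> hit [33/2,18] leaf, test {P3@t=17, P9(miss)}
    N13 x:[31/2,35/2] y:[19,22] z:[11,25/2] -> miss, prune

Visited [0, 5, 1, 2, 7, 10, 12, 8, 13]. Tests: 9 box, 3 leaf. Nearest: P3.

== RESULT ==
[0, 5, 1, 2, 7, 10, 12, 8, 13]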